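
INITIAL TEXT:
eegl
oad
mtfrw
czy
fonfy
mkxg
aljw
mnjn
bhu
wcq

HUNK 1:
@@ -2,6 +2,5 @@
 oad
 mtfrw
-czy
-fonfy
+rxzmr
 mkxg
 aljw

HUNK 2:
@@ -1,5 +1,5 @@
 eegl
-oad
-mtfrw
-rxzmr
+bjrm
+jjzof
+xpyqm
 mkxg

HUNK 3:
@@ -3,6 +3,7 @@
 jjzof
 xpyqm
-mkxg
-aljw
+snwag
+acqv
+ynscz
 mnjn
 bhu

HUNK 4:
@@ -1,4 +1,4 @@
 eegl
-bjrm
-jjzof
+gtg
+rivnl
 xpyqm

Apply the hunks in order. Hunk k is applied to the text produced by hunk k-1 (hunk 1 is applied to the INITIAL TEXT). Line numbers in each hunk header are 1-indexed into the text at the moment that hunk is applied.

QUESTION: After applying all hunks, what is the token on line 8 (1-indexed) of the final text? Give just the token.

Hunk 1: at line 2 remove [czy,fonfy] add [rxzmr] -> 9 lines: eegl oad mtfrw rxzmr mkxg aljw mnjn bhu wcq
Hunk 2: at line 1 remove [oad,mtfrw,rxzmr] add [bjrm,jjzof,xpyqm] -> 9 lines: eegl bjrm jjzof xpyqm mkxg aljw mnjn bhu wcq
Hunk 3: at line 3 remove [mkxg,aljw] add [snwag,acqv,ynscz] -> 10 lines: eegl bjrm jjzof xpyqm snwag acqv ynscz mnjn bhu wcq
Hunk 4: at line 1 remove [bjrm,jjzof] add [gtg,rivnl] -> 10 lines: eegl gtg rivnl xpyqm snwag acqv ynscz mnjn bhu wcq
Final line 8: mnjn

Answer: mnjn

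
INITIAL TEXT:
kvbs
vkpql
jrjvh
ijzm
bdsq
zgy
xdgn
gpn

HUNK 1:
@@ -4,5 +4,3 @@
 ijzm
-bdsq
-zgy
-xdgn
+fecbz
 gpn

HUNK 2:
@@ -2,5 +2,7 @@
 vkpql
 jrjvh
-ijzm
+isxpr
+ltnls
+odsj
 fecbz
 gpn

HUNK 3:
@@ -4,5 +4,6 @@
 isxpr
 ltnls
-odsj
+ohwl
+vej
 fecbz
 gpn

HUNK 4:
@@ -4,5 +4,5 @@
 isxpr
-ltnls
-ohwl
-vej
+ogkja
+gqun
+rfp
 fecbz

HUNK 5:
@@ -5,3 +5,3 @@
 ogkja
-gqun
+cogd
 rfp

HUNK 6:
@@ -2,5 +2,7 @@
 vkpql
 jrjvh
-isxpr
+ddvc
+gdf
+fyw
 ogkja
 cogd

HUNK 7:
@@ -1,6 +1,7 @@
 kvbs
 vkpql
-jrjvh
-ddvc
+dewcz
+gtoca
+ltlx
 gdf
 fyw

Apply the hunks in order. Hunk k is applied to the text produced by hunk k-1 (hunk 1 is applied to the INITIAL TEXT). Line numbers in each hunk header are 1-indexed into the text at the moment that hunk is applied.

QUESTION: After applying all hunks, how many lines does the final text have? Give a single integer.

Answer: 12

Derivation:
Hunk 1: at line 4 remove [bdsq,zgy,xdgn] add [fecbz] -> 6 lines: kvbs vkpql jrjvh ijzm fecbz gpn
Hunk 2: at line 2 remove [ijzm] add [isxpr,ltnls,odsj] -> 8 lines: kvbs vkpql jrjvh isxpr ltnls odsj fecbz gpn
Hunk 3: at line 4 remove [odsj] add [ohwl,vej] -> 9 lines: kvbs vkpql jrjvh isxpr ltnls ohwl vej fecbz gpn
Hunk 4: at line 4 remove [ltnls,ohwl,vej] add [ogkja,gqun,rfp] -> 9 lines: kvbs vkpql jrjvh isxpr ogkja gqun rfp fecbz gpn
Hunk 5: at line 5 remove [gqun] add [cogd] -> 9 lines: kvbs vkpql jrjvh isxpr ogkja cogd rfp fecbz gpn
Hunk 6: at line 2 remove [isxpr] add [ddvc,gdf,fyw] -> 11 lines: kvbs vkpql jrjvh ddvc gdf fyw ogkja cogd rfp fecbz gpn
Hunk 7: at line 1 remove [jrjvh,ddvc] add [dewcz,gtoca,ltlx] -> 12 lines: kvbs vkpql dewcz gtoca ltlx gdf fyw ogkja cogd rfp fecbz gpn
Final line count: 12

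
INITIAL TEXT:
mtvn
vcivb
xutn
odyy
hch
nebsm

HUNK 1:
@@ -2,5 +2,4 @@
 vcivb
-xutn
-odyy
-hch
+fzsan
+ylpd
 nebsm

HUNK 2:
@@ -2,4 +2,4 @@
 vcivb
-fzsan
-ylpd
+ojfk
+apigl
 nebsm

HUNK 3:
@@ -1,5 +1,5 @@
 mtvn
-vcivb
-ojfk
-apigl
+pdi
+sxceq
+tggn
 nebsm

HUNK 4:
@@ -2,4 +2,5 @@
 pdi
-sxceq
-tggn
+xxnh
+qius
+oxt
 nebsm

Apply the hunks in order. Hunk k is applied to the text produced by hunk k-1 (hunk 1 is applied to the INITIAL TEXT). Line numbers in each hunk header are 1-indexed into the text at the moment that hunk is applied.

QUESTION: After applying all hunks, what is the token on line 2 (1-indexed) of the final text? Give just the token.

Answer: pdi

Derivation:
Hunk 1: at line 2 remove [xutn,odyy,hch] add [fzsan,ylpd] -> 5 lines: mtvn vcivb fzsan ylpd nebsm
Hunk 2: at line 2 remove [fzsan,ylpd] add [ojfk,apigl] -> 5 lines: mtvn vcivb ojfk apigl nebsm
Hunk 3: at line 1 remove [vcivb,ojfk,apigl] add [pdi,sxceq,tggn] -> 5 lines: mtvn pdi sxceq tggn nebsm
Hunk 4: at line 2 remove [sxceq,tggn] add [xxnh,qius,oxt] -> 6 lines: mtvn pdi xxnh qius oxt nebsm
Final line 2: pdi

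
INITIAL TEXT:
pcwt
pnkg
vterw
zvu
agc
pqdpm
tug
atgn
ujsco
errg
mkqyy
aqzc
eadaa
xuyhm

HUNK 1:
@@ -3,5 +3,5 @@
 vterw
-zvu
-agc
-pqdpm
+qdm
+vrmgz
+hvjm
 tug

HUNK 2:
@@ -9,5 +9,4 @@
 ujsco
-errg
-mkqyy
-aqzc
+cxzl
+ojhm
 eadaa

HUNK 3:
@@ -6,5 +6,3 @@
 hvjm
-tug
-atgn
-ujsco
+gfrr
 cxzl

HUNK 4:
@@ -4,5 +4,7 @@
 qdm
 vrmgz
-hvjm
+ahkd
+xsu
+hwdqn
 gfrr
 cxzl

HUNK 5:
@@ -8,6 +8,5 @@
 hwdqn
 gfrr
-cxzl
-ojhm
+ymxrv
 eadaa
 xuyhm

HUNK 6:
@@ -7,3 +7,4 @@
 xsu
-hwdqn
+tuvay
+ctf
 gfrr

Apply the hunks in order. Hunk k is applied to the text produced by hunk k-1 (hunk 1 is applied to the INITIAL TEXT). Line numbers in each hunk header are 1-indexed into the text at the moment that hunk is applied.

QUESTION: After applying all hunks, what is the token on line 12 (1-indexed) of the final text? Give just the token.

Answer: eadaa

Derivation:
Hunk 1: at line 3 remove [zvu,agc,pqdpm] add [qdm,vrmgz,hvjm] -> 14 lines: pcwt pnkg vterw qdm vrmgz hvjm tug atgn ujsco errg mkqyy aqzc eadaa xuyhm
Hunk 2: at line 9 remove [errg,mkqyy,aqzc] add [cxzl,ojhm] -> 13 lines: pcwt pnkg vterw qdm vrmgz hvjm tug atgn ujsco cxzl ojhm eadaa xuyhm
Hunk 3: at line 6 remove [tug,atgn,ujsco] add [gfrr] -> 11 lines: pcwt pnkg vterw qdm vrmgz hvjm gfrr cxzl ojhm eadaa xuyhm
Hunk 4: at line 4 remove [hvjm] add [ahkd,xsu,hwdqn] -> 13 lines: pcwt pnkg vterw qdm vrmgz ahkd xsu hwdqn gfrr cxzl ojhm eadaa xuyhm
Hunk 5: at line 8 remove [cxzl,ojhm] add [ymxrv] -> 12 lines: pcwt pnkg vterw qdm vrmgz ahkd xsu hwdqn gfrr ymxrv eadaa xuyhm
Hunk 6: at line 7 remove [hwdqn] add [tuvay,ctf] -> 13 lines: pcwt pnkg vterw qdm vrmgz ahkd xsu tuvay ctf gfrr ymxrv eadaa xuyhm
Final line 12: eadaa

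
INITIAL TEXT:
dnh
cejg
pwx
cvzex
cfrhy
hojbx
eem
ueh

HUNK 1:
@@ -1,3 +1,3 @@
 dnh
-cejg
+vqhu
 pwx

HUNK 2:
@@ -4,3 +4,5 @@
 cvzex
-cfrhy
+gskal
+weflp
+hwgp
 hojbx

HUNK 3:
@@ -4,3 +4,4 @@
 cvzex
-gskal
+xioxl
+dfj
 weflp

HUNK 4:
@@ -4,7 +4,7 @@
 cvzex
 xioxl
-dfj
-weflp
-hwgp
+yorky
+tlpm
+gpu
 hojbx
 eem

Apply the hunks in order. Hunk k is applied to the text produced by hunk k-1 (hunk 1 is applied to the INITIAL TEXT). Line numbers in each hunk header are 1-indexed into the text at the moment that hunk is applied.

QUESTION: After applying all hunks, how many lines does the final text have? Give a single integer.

Hunk 1: at line 1 remove [cejg] add [vqhu] -> 8 lines: dnh vqhu pwx cvzex cfrhy hojbx eem ueh
Hunk 2: at line 4 remove [cfrhy] add [gskal,weflp,hwgp] -> 10 lines: dnh vqhu pwx cvzex gskal weflp hwgp hojbx eem ueh
Hunk 3: at line 4 remove [gskal] add [xioxl,dfj] -> 11 lines: dnh vqhu pwx cvzex xioxl dfj weflp hwgp hojbx eem ueh
Hunk 4: at line 4 remove [dfj,weflp,hwgp] add [yorky,tlpm,gpu] -> 11 lines: dnh vqhu pwx cvzex xioxl yorky tlpm gpu hojbx eem ueh
Final line count: 11

Answer: 11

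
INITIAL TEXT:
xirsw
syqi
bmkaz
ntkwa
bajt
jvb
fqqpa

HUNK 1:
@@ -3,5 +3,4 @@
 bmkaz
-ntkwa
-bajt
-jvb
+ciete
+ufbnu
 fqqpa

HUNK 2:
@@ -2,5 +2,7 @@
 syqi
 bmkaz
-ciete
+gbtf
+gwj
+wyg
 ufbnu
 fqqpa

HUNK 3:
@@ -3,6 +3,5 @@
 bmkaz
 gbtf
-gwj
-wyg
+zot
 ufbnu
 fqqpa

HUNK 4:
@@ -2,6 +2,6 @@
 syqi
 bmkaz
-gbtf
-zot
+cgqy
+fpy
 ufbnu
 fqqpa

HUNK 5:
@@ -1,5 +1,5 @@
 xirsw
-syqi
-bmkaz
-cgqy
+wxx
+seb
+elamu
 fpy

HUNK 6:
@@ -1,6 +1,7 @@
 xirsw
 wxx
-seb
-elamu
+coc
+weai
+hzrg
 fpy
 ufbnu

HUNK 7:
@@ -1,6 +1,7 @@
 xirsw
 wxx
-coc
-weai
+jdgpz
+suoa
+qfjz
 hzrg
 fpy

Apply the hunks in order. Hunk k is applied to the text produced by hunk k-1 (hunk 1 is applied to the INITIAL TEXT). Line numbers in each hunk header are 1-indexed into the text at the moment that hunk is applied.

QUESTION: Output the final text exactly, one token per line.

Hunk 1: at line 3 remove [ntkwa,bajt,jvb] add [ciete,ufbnu] -> 6 lines: xirsw syqi bmkaz ciete ufbnu fqqpa
Hunk 2: at line 2 remove [ciete] add [gbtf,gwj,wyg] -> 8 lines: xirsw syqi bmkaz gbtf gwj wyg ufbnu fqqpa
Hunk 3: at line 3 remove [gwj,wyg] add [zot] -> 7 lines: xirsw syqi bmkaz gbtf zot ufbnu fqqpa
Hunk 4: at line 2 remove [gbtf,zot] add [cgqy,fpy] -> 7 lines: xirsw syqi bmkaz cgqy fpy ufbnu fqqpa
Hunk 5: at line 1 remove [syqi,bmkaz,cgqy] add [wxx,seb,elamu] -> 7 lines: xirsw wxx seb elamu fpy ufbnu fqqpa
Hunk 6: at line 1 remove [seb,elamu] add [coc,weai,hzrg] -> 8 lines: xirsw wxx coc weai hzrg fpy ufbnu fqqpa
Hunk 7: at line 1 remove [coc,weai] add [jdgpz,suoa,qfjz] -> 9 lines: xirsw wxx jdgpz suoa qfjz hzrg fpy ufbnu fqqpa

Answer: xirsw
wxx
jdgpz
suoa
qfjz
hzrg
fpy
ufbnu
fqqpa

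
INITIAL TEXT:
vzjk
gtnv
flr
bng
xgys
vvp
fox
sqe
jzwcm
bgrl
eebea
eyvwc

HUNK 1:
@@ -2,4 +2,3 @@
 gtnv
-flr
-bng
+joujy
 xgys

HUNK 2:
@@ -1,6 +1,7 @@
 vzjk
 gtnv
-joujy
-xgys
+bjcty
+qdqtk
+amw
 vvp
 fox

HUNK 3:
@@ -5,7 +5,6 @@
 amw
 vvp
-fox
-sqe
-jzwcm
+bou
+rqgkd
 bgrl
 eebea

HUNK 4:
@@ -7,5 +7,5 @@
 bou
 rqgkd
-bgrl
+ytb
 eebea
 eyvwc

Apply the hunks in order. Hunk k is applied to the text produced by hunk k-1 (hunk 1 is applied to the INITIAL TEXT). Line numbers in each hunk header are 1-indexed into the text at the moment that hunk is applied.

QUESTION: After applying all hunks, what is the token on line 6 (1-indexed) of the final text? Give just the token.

Answer: vvp

Derivation:
Hunk 1: at line 2 remove [flr,bng] add [joujy] -> 11 lines: vzjk gtnv joujy xgys vvp fox sqe jzwcm bgrl eebea eyvwc
Hunk 2: at line 1 remove [joujy,xgys] add [bjcty,qdqtk,amw] -> 12 lines: vzjk gtnv bjcty qdqtk amw vvp fox sqe jzwcm bgrl eebea eyvwc
Hunk 3: at line 5 remove [fox,sqe,jzwcm] add [bou,rqgkd] -> 11 lines: vzjk gtnv bjcty qdqtk amw vvp bou rqgkd bgrl eebea eyvwc
Hunk 4: at line 7 remove [bgrl] add [ytb] -> 11 lines: vzjk gtnv bjcty qdqtk amw vvp bou rqgkd ytb eebea eyvwc
Final line 6: vvp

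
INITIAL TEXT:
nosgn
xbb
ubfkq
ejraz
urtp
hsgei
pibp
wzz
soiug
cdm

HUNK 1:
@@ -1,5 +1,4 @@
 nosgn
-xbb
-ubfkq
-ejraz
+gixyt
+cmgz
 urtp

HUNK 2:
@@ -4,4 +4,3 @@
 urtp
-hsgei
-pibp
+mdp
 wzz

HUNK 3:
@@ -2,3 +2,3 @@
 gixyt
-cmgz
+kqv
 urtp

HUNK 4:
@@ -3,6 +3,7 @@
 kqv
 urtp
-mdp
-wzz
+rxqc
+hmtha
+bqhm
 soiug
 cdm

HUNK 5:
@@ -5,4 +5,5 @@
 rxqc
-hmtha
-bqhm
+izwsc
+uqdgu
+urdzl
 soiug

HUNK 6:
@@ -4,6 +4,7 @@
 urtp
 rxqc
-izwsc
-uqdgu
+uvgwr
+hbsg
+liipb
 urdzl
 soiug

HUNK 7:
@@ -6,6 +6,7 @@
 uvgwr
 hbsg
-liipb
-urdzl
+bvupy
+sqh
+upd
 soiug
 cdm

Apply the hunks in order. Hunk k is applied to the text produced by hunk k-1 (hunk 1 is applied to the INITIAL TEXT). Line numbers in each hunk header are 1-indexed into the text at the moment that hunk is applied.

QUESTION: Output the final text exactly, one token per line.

Answer: nosgn
gixyt
kqv
urtp
rxqc
uvgwr
hbsg
bvupy
sqh
upd
soiug
cdm

Derivation:
Hunk 1: at line 1 remove [xbb,ubfkq,ejraz] add [gixyt,cmgz] -> 9 lines: nosgn gixyt cmgz urtp hsgei pibp wzz soiug cdm
Hunk 2: at line 4 remove [hsgei,pibp] add [mdp] -> 8 lines: nosgn gixyt cmgz urtp mdp wzz soiug cdm
Hunk 3: at line 2 remove [cmgz] add [kqv] -> 8 lines: nosgn gixyt kqv urtp mdp wzz soiug cdm
Hunk 4: at line 3 remove [mdp,wzz] add [rxqc,hmtha,bqhm] -> 9 lines: nosgn gixyt kqv urtp rxqc hmtha bqhm soiug cdm
Hunk 5: at line 5 remove [hmtha,bqhm] add [izwsc,uqdgu,urdzl] -> 10 lines: nosgn gixyt kqv urtp rxqc izwsc uqdgu urdzl soiug cdm
Hunk 6: at line 4 remove [izwsc,uqdgu] add [uvgwr,hbsg,liipb] -> 11 lines: nosgn gixyt kqv urtp rxqc uvgwr hbsg liipb urdzl soiug cdm
Hunk 7: at line 6 remove [liipb,urdzl] add [bvupy,sqh,upd] -> 12 lines: nosgn gixyt kqv urtp rxqc uvgwr hbsg bvupy sqh upd soiug cdm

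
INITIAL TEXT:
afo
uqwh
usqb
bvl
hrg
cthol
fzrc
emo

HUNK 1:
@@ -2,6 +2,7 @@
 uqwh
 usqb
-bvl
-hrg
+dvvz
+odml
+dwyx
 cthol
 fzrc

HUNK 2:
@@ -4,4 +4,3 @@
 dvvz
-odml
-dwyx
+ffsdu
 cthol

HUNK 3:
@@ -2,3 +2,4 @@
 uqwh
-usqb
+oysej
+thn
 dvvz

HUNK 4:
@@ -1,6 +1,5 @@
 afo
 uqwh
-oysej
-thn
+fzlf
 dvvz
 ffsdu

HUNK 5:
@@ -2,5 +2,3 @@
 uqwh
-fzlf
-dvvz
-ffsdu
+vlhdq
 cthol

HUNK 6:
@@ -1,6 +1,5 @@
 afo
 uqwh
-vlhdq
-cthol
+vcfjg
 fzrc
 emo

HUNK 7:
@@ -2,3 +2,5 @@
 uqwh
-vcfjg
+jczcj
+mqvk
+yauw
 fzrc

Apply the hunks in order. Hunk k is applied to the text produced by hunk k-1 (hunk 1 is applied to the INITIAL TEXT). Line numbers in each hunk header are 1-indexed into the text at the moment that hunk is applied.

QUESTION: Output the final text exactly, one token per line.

Hunk 1: at line 2 remove [bvl,hrg] add [dvvz,odml,dwyx] -> 9 lines: afo uqwh usqb dvvz odml dwyx cthol fzrc emo
Hunk 2: at line 4 remove [odml,dwyx] add [ffsdu] -> 8 lines: afo uqwh usqb dvvz ffsdu cthol fzrc emo
Hunk 3: at line 2 remove [usqb] add [oysej,thn] -> 9 lines: afo uqwh oysej thn dvvz ffsdu cthol fzrc emo
Hunk 4: at line 1 remove [oysej,thn] add [fzlf] -> 8 lines: afo uqwh fzlf dvvz ffsdu cthol fzrc emo
Hunk 5: at line 2 remove [fzlf,dvvz,ffsdu] add [vlhdq] -> 6 lines: afo uqwh vlhdq cthol fzrc emo
Hunk 6: at line 1 remove [vlhdq,cthol] add [vcfjg] -> 5 lines: afo uqwh vcfjg fzrc emo
Hunk 7: at line 2 remove [vcfjg] add [jczcj,mqvk,yauw] -> 7 lines: afo uqwh jczcj mqvk yauw fzrc emo

Answer: afo
uqwh
jczcj
mqvk
yauw
fzrc
emo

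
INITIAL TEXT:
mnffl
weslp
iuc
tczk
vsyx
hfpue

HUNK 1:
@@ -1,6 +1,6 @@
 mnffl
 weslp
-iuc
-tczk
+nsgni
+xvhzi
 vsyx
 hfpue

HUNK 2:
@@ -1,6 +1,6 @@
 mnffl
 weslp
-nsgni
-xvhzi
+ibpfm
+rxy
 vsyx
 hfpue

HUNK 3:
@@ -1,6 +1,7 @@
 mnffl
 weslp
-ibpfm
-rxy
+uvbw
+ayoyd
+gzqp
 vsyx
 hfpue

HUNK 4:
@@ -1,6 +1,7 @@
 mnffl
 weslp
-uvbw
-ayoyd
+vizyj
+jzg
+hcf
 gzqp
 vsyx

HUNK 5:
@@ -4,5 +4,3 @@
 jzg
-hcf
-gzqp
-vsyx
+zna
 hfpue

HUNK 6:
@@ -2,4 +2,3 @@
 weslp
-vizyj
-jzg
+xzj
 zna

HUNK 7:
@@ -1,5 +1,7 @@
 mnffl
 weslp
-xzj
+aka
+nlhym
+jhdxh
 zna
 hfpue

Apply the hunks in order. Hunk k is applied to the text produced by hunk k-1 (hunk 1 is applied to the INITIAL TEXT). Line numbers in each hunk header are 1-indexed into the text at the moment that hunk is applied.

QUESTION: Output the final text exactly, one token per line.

Hunk 1: at line 1 remove [iuc,tczk] add [nsgni,xvhzi] -> 6 lines: mnffl weslp nsgni xvhzi vsyx hfpue
Hunk 2: at line 1 remove [nsgni,xvhzi] add [ibpfm,rxy] -> 6 lines: mnffl weslp ibpfm rxy vsyx hfpue
Hunk 3: at line 1 remove [ibpfm,rxy] add [uvbw,ayoyd,gzqp] -> 7 lines: mnffl weslp uvbw ayoyd gzqp vsyx hfpue
Hunk 4: at line 1 remove [uvbw,ayoyd] add [vizyj,jzg,hcf] -> 8 lines: mnffl weslp vizyj jzg hcf gzqp vsyx hfpue
Hunk 5: at line 4 remove [hcf,gzqp,vsyx] add [zna] -> 6 lines: mnffl weslp vizyj jzg zna hfpue
Hunk 6: at line 2 remove [vizyj,jzg] add [xzj] -> 5 lines: mnffl weslp xzj zna hfpue
Hunk 7: at line 1 remove [xzj] add [aka,nlhym,jhdxh] -> 7 lines: mnffl weslp aka nlhym jhdxh zna hfpue

Answer: mnffl
weslp
aka
nlhym
jhdxh
zna
hfpue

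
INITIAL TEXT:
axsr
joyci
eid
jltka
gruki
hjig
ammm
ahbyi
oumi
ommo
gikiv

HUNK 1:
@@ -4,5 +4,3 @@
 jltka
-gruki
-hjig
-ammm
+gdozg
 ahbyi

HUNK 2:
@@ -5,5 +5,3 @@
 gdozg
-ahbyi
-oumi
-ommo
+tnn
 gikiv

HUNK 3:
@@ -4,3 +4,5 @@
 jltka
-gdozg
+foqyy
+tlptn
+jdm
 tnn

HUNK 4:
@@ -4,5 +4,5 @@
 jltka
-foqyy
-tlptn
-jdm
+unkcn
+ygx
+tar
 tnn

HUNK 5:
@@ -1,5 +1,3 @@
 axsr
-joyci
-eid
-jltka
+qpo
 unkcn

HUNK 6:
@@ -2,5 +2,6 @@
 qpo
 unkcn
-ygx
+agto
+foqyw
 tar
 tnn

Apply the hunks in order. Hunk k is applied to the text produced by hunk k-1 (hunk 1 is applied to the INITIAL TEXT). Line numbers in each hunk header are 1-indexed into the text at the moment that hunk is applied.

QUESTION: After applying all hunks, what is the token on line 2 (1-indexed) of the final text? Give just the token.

Hunk 1: at line 4 remove [gruki,hjig,ammm] add [gdozg] -> 9 lines: axsr joyci eid jltka gdozg ahbyi oumi ommo gikiv
Hunk 2: at line 5 remove [ahbyi,oumi,ommo] add [tnn] -> 7 lines: axsr joyci eid jltka gdozg tnn gikiv
Hunk 3: at line 4 remove [gdozg] add [foqyy,tlptn,jdm] -> 9 lines: axsr joyci eid jltka foqyy tlptn jdm tnn gikiv
Hunk 4: at line 4 remove [foqyy,tlptn,jdm] add [unkcn,ygx,tar] -> 9 lines: axsr joyci eid jltka unkcn ygx tar tnn gikiv
Hunk 5: at line 1 remove [joyci,eid,jltka] add [qpo] -> 7 lines: axsr qpo unkcn ygx tar tnn gikiv
Hunk 6: at line 2 remove [ygx] add [agto,foqyw] -> 8 lines: axsr qpo unkcn agto foqyw tar tnn gikiv
Final line 2: qpo

Answer: qpo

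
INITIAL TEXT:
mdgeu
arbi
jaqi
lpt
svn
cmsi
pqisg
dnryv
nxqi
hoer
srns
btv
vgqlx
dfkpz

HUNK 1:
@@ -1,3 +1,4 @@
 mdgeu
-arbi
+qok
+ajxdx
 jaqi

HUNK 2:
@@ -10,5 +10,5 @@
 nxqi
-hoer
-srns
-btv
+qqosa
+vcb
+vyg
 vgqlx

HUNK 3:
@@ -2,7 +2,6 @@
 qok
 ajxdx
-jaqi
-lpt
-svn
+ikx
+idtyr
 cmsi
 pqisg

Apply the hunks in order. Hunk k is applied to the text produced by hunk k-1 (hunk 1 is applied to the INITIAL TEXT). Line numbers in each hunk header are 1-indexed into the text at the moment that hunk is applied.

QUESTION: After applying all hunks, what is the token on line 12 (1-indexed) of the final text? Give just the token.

Hunk 1: at line 1 remove [arbi] add [qok,ajxdx] -> 15 lines: mdgeu qok ajxdx jaqi lpt svn cmsi pqisg dnryv nxqi hoer srns btv vgqlx dfkpz
Hunk 2: at line 10 remove [hoer,srns,btv] add [qqosa,vcb,vyg] -> 15 lines: mdgeu qok ajxdx jaqi lpt svn cmsi pqisg dnryv nxqi qqosa vcb vyg vgqlx dfkpz
Hunk 3: at line 2 remove [jaqi,lpt,svn] add [ikx,idtyr] -> 14 lines: mdgeu qok ajxdx ikx idtyr cmsi pqisg dnryv nxqi qqosa vcb vyg vgqlx dfkpz
Final line 12: vyg

Answer: vyg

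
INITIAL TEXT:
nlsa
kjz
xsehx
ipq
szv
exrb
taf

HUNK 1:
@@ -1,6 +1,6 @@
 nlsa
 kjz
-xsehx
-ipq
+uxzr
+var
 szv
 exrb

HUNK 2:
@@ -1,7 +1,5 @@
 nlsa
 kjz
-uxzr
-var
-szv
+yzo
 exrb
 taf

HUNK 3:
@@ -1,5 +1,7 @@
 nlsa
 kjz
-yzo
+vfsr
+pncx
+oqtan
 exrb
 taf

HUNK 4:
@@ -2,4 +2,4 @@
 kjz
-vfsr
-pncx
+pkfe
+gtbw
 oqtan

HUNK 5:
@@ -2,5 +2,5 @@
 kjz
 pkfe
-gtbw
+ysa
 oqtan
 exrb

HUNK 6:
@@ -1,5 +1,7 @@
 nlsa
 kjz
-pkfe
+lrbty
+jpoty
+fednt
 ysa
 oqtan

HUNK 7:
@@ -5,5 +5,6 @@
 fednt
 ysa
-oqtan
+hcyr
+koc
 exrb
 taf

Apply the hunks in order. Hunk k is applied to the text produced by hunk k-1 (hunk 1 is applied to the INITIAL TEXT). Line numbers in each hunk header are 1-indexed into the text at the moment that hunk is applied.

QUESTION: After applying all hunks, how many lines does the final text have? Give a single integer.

Hunk 1: at line 1 remove [xsehx,ipq] add [uxzr,var] -> 7 lines: nlsa kjz uxzr var szv exrb taf
Hunk 2: at line 1 remove [uxzr,var,szv] add [yzo] -> 5 lines: nlsa kjz yzo exrb taf
Hunk 3: at line 1 remove [yzo] add [vfsr,pncx,oqtan] -> 7 lines: nlsa kjz vfsr pncx oqtan exrb taf
Hunk 4: at line 2 remove [vfsr,pncx] add [pkfe,gtbw] -> 7 lines: nlsa kjz pkfe gtbw oqtan exrb taf
Hunk 5: at line 2 remove [gtbw] add [ysa] -> 7 lines: nlsa kjz pkfe ysa oqtan exrb taf
Hunk 6: at line 1 remove [pkfe] add [lrbty,jpoty,fednt] -> 9 lines: nlsa kjz lrbty jpoty fednt ysa oqtan exrb taf
Hunk 7: at line 5 remove [oqtan] add [hcyr,koc] -> 10 lines: nlsa kjz lrbty jpoty fednt ysa hcyr koc exrb taf
Final line count: 10

Answer: 10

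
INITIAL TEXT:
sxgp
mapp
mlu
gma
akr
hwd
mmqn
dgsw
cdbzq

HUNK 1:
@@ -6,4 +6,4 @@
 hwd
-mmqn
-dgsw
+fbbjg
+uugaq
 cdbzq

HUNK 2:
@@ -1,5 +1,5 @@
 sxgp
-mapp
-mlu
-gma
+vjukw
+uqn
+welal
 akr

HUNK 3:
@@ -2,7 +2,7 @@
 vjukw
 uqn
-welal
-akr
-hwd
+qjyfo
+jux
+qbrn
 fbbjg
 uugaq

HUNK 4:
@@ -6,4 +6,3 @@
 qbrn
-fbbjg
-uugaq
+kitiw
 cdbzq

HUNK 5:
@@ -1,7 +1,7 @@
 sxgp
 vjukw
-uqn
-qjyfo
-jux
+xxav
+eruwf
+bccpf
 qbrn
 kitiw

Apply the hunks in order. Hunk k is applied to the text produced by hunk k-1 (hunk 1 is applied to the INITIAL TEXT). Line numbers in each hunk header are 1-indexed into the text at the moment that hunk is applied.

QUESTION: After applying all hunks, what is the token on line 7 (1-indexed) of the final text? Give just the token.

Answer: kitiw

Derivation:
Hunk 1: at line 6 remove [mmqn,dgsw] add [fbbjg,uugaq] -> 9 lines: sxgp mapp mlu gma akr hwd fbbjg uugaq cdbzq
Hunk 2: at line 1 remove [mapp,mlu,gma] add [vjukw,uqn,welal] -> 9 lines: sxgp vjukw uqn welal akr hwd fbbjg uugaq cdbzq
Hunk 3: at line 2 remove [welal,akr,hwd] add [qjyfo,jux,qbrn] -> 9 lines: sxgp vjukw uqn qjyfo jux qbrn fbbjg uugaq cdbzq
Hunk 4: at line 6 remove [fbbjg,uugaq] add [kitiw] -> 8 lines: sxgp vjukw uqn qjyfo jux qbrn kitiw cdbzq
Hunk 5: at line 1 remove [uqn,qjyfo,jux] add [xxav,eruwf,bccpf] -> 8 lines: sxgp vjukw xxav eruwf bccpf qbrn kitiw cdbzq
Final line 7: kitiw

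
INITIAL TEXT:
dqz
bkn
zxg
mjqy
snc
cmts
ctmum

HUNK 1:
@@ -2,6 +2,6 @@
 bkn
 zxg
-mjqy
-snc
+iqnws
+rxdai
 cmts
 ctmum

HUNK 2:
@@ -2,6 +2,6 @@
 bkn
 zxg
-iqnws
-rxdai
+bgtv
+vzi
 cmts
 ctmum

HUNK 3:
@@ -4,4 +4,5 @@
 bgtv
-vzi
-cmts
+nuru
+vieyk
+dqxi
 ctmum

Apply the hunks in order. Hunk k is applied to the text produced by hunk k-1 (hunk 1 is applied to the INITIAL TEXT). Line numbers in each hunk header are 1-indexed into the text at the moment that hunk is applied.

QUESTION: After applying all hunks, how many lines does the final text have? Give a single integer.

Answer: 8

Derivation:
Hunk 1: at line 2 remove [mjqy,snc] add [iqnws,rxdai] -> 7 lines: dqz bkn zxg iqnws rxdai cmts ctmum
Hunk 2: at line 2 remove [iqnws,rxdai] add [bgtv,vzi] -> 7 lines: dqz bkn zxg bgtv vzi cmts ctmum
Hunk 3: at line 4 remove [vzi,cmts] add [nuru,vieyk,dqxi] -> 8 lines: dqz bkn zxg bgtv nuru vieyk dqxi ctmum
Final line count: 8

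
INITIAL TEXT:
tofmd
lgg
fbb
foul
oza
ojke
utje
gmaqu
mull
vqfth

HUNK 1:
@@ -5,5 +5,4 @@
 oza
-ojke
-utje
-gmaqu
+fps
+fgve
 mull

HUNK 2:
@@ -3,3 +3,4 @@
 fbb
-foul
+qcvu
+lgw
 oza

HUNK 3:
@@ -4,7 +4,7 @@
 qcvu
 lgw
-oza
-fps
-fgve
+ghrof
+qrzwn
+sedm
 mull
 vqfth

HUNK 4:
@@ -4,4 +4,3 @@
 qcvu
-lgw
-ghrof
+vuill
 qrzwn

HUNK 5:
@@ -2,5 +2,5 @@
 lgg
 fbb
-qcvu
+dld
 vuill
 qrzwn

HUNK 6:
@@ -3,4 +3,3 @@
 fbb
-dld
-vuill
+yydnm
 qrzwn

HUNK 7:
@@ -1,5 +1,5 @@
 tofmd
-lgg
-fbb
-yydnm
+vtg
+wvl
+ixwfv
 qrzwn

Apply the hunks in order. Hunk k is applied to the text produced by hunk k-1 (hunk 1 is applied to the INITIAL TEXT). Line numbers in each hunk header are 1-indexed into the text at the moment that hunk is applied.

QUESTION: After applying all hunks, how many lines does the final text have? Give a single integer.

Hunk 1: at line 5 remove [ojke,utje,gmaqu] add [fps,fgve] -> 9 lines: tofmd lgg fbb foul oza fps fgve mull vqfth
Hunk 2: at line 3 remove [foul] add [qcvu,lgw] -> 10 lines: tofmd lgg fbb qcvu lgw oza fps fgve mull vqfth
Hunk 3: at line 4 remove [oza,fps,fgve] add [ghrof,qrzwn,sedm] -> 10 lines: tofmd lgg fbb qcvu lgw ghrof qrzwn sedm mull vqfth
Hunk 4: at line 4 remove [lgw,ghrof] add [vuill] -> 9 lines: tofmd lgg fbb qcvu vuill qrzwn sedm mull vqfth
Hunk 5: at line 2 remove [qcvu] add [dld] -> 9 lines: tofmd lgg fbb dld vuill qrzwn sedm mull vqfth
Hunk 6: at line 3 remove [dld,vuill] add [yydnm] -> 8 lines: tofmd lgg fbb yydnm qrzwn sedm mull vqfth
Hunk 7: at line 1 remove [lgg,fbb,yydnm] add [vtg,wvl,ixwfv] -> 8 lines: tofmd vtg wvl ixwfv qrzwn sedm mull vqfth
Final line count: 8

Answer: 8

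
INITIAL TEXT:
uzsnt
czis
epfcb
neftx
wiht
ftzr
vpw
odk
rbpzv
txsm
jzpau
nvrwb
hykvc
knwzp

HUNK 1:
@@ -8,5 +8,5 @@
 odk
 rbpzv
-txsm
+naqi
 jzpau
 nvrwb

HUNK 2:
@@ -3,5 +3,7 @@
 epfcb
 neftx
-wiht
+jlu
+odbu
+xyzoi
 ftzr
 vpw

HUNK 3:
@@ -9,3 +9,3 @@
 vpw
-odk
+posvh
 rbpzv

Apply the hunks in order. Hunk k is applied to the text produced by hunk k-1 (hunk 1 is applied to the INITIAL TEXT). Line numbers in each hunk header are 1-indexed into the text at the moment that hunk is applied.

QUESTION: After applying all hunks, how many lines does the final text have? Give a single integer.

Hunk 1: at line 8 remove [txsm] add [naqi] -> 14 lines: uzsnt czis epfcb neftx wiht ftzr vpw odk rbpzv naqi jzpau nvrwb hykvc knwzp
Hunk 2: at line 3 remove [wiht] add [jlu,odbu,xyzoi] -> 16 lines: uzsnt czis epfcb neftx jlu odbu xyzoi ftzr vpw odk rbpzv naqi jzpau nvrwb hykvc knwzp
Hunk 3: at line 9 remove [odk] add [posvh] -> 16 lines: uzsnt czis epfcb neftx jlu odbu xyzoi ftzr vpw posvh rbpzv naqi jzpau nvrwb hykvc knwzp
Final line count: 16

Answer: 16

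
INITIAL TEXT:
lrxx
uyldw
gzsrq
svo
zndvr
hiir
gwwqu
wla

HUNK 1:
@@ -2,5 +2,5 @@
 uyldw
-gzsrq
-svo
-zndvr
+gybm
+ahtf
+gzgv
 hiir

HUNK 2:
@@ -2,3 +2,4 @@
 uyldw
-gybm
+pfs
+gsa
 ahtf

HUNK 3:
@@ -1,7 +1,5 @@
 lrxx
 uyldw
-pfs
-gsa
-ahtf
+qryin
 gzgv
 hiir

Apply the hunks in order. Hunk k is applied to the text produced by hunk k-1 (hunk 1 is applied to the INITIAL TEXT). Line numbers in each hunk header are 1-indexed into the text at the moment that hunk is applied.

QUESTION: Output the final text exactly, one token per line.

Answer: lrxx
uyldw
qryin
gzgv
hiir
gwwqu
wla

Derivation:
Hunk 1: at line 2 remove [gzsrq,svo,zndvr] add [gybm,ahtf,gzgv] -> 8 lines: lrxx uyldw gybm ahtf gzgv hiir gwwqu wla
Hunk 2: at line 2 remove [gybm] add [pfs,gsa] -> 9 lines: lrxx uyldw pfs gsa ahtf gzgv hiir gwwqu wla
Hunk 3: at line 1 remove [pfs,gsa,ahtf] add [qryin] -> 7 lines: lrxx uyldw qryin gzgv hiir gwwqu wla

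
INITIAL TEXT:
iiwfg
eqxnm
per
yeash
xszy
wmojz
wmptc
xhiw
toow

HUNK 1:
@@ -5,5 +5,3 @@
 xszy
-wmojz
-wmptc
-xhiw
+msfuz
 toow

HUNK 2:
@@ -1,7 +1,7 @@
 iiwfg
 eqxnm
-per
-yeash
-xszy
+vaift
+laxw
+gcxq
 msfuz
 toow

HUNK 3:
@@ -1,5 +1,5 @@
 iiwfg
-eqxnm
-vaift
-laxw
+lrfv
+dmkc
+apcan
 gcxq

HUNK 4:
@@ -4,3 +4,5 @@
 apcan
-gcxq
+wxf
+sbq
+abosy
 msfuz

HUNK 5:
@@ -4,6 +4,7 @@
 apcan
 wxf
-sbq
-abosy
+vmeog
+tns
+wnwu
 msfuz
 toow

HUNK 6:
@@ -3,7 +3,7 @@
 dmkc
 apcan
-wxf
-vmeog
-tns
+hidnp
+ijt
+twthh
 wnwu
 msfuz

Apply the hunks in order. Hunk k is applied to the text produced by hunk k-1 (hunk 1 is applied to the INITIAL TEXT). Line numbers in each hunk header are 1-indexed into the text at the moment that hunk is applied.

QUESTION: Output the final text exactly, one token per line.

Answer: iiwfg
lrfv
dmkc
apcan
hidnp
ijt
twthh
wnwu
msfuz
toow

Derivation:
Hunk 1: at line 5 remove [wmojz,wmptc,xhiw] add [msfuz] -> 7 lines: iiwfg eqxnm per yeash xszy msfuz toow
Hunk 2: at line 1 remove [per,yeash,xszy] add [vaift,laxw,gcxq] -> 7 lines: iiwfg eqxnm vaift laxw gcxq msfuz toow
Hunk 3: at line 1 remove [eqxnm,vaift,laxw] add [lrfv,dmkc,apcan] -> 7 lines: iiwfg lrfv dmkc apcan gcxq msfuz toow
Hunk 4: at line 4 remove [gcxq] add [wxf,sbq,abosy] -> 9 lines: iiwfg lrfv dmkc apcan wxf sbq abosy msfuz toow
Hunk 5: at line 4 remove [sbq,abosy] add [vmeog,tns,wnwu] -> 10 lines: iiwfg lrfv dmkc apcan wxf vmeog tns wnwu msfuz toow
Hunk 6: at line 3 remove [wxf,vmeog,tns] add [hidnp,ijt,twthh] -> 10 lines: iiwfg lrfv dmkc apcan hidnp ijt twthh wnwu msfuz toow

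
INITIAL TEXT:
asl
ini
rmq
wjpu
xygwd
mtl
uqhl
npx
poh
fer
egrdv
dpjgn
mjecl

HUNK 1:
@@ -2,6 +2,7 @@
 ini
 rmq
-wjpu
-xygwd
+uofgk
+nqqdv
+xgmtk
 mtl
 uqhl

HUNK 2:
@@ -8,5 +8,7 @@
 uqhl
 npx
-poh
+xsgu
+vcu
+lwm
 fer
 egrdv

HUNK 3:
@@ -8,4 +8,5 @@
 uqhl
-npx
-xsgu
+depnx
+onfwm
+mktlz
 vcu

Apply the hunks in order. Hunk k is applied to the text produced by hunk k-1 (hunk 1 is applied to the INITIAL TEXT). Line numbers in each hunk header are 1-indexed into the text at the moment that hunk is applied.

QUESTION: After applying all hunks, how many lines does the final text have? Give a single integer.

Hunk 1: at line 2 remove [wjpu,xygwd] add [uofgk,nqqdv,xgmtk] -> 14 lines: asl ini rmq uofgk nqqdv xgmtk mtl uqhl npx poh fer egrdv dpjgn mjecl
Hunk 2: at line 8 remove [poh] add [xsgu,vcu,lwm] -> 16 lines: asl ini rmq uofgk nqqdv xgmtk mtl uqhl npx xsgu vcu lwm fer egrdv dpjgn mjecl
Hunk 3: at line 8 remove [npx,xsgu] add [depnx,onfwm,mktlz] -> 17 lines: asl ini rmq uofgk nqqdv xgmtk mtl uqhl depnx onfwm mktlz vcu lwm fer egrdv dpjgn mjecl
Final line count: 17

Answer: 17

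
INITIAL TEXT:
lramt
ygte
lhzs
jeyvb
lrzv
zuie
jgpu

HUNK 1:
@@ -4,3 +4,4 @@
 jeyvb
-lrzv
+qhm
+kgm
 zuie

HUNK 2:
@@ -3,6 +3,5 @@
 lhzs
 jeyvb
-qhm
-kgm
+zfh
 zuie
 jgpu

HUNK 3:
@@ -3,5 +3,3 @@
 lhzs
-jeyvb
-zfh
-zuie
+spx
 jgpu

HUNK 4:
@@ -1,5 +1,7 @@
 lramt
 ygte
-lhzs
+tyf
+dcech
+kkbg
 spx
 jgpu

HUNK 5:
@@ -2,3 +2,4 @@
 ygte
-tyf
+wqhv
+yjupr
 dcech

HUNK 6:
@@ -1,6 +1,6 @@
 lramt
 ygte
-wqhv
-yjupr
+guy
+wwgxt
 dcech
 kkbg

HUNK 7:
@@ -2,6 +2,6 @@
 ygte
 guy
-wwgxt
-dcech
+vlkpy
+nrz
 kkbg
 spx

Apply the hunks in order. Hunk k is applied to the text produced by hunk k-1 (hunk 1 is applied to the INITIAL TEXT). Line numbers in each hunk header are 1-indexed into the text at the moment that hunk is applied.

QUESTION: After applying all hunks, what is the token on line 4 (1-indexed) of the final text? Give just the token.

Hunk 1: at line 4 remove [lrzv] add [qhm,kgm] -> 8 lines: lramt ygte lhzs jeyvb qhm kgm zuie jgpu
Hunk 2: at line 3 remove [qhm,kgm] add [zfh] -> 7 lines: lramt ygte lhzs jeyvb zfh zuie jgpu
Hunk 3: at line 3 remove [jeyvb,zfh,zuie] add [spx] -> 5 lines: lramt ygte lhzs spx jgpu
Hunk 4: at line 1 remove [lhzs] add [tyf,dcech,kkbg] -> 7 lines: lramt ygte tyf dcech kkbg spx jgpu
Hunk 5: at line 2 remove [tyf] add [wqhv,yjupr] -> 8 lines: lramt ygte wqhv yjupr dcech kkbg spx jgpu
Hunk 6: at line 1 remove [wqhv,yjupr] add [guy,wwgxt] -> 8 lines: lramt ygte guy wwgxt dcech kkbg spx jgpu
Hunk 7: at line 2 remove [wwgxt,dcech] add [vlkpy,nrz] -> 8 lines: lramt ygte guy vlkpy nrz kkbg spx jgpu
Final line 4: vlkpy

Answer: vlkpy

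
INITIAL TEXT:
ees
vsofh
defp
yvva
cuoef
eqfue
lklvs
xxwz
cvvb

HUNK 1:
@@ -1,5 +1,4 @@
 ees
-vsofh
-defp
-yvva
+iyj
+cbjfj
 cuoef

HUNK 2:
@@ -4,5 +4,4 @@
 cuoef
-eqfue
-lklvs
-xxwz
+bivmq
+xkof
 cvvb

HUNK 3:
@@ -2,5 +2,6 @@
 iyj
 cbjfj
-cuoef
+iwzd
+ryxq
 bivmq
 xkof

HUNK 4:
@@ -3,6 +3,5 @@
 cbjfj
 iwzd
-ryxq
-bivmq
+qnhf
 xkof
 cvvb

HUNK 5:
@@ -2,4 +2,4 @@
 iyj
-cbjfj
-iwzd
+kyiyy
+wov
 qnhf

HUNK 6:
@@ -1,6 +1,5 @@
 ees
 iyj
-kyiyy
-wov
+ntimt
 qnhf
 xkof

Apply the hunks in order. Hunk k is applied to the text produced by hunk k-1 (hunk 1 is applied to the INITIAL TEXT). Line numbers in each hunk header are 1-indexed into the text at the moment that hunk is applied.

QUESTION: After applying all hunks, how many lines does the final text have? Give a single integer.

Answer: 6

Derivation:
Hunk 1: at line 1 remove [vsofh,defp,yvva] add [iyj,cbjfj] -> 8 lines: ees iyj cbjfj cuoef eqfue lklvs xxwz cvvb
Hunk 2: at line 4 remove [eqfue,lklvs,xxwz] add [bivmq,xkof] -> 7 lines: ees iyj cbjfj cuoef bivmq xkof cvvb
Hunk 3: at line 2 remove [cuoef] add [iwzd,ryxq] -> 8 lines: ees iyj cbjfj iwzd ryxq bivmq xkof cvvb
Hunk 4: at line 3 remove [ryxq,bivmq] add [qnhf] -> 7 lines: ees iyj cbjfj iwzd qnhf xkof cvvb
Hunk 5: at line 2 remove [cbjfj,iwzd] add [kyiyy,wov] -> 7 lines: ees iyj kyiyy wov qnhf xkof cvvb
Hunk 6: at line 1 remove [kyiyy,wov] add [ntimt] -> 6 lines: ees iyj ntimt qnhf xkof cvvb
Final line count: 6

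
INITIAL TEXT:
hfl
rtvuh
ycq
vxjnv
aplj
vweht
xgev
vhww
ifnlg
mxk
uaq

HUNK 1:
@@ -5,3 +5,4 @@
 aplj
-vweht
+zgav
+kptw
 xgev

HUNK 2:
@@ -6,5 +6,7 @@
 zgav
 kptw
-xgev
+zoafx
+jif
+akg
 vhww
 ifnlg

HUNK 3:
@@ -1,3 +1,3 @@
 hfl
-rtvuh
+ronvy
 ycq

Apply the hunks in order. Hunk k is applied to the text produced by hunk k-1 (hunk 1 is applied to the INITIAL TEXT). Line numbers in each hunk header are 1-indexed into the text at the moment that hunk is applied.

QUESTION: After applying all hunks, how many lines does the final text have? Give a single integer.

Hunk 1: at line 5 remove [vweht] add [zgav,kptw] -> 12 lines: hfl rtvuh ycq vxjnv aplj zgav kptw xgev vhww ifnlg mxk uaq
Hunk 2: at line 6 remove [xgev] add [zoafx,jif,akg] -> 14 lines: hfl rtvuh ycq vxjnv aplj zgav kptw zoafx jif akg vhww ifnlg mxk uaq
Hunk 3: at line 1 remove [rtvuh] add [ronvy] -> 14 lines: hfl ronvy ycq vxjnv aplj zgav kptw zoafx jif akg vhww ifnlg mxk uaq
Final line count: 14

Answer: 14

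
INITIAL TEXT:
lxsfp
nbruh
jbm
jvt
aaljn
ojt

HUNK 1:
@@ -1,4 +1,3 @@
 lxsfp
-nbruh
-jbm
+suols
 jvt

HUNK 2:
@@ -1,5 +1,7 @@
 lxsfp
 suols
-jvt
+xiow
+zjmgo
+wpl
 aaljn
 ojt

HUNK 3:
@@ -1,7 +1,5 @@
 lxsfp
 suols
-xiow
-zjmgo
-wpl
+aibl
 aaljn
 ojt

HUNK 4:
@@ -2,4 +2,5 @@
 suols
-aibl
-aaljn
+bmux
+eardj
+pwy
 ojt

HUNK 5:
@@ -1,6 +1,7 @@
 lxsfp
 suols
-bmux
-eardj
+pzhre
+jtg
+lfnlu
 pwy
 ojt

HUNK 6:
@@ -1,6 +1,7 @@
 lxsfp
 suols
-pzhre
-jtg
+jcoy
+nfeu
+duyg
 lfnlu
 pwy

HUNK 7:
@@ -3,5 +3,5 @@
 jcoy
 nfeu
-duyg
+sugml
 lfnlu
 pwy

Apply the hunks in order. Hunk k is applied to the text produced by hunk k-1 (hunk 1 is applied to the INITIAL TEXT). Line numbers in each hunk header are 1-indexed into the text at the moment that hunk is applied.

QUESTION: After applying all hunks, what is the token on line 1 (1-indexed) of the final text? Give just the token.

Hunk 1: at line 1 remove [nbruh,jbm] add [suols] -> 5 lines: lxsfp suols jvt aaljn ojt
Hunk 2: at line 1 remove [jvt] add [xiow,zjmgo,wpl] -> 7 lines: lxsfp suols xiow zjmgo wpl aaljn ojt
Hunk 3: at line 1 remove [xiow,zjmgo,wpl] add [aibl] -> 5 lines: lxsfp suols aibl aaljn ojt
Hunk 4: at line 2 remove [aibl,aaljn] add [bmux,eardj,pwy] -> 6 lines: lxsfp suols bmux eardj pwy ojt
Hunk 5: at line 1 remove [bmux,eardj] add [pzhre,jtg,lfnlu] -> 7 lines: lxsfp suols pzhre jtg lfnlu pwy ojt
Hunk 6: at line 1 remove [pzhre,jtg] add [jcoy,nfeu,duyg] -> 8 lines: lxsfp suols jcoy nfeu duyg lfnlu pwy ojt
Hunk 7: at line 3 remove [duyg] add [sugml] -> 8 lines: lxsfp suols jcoy nfeu sugml lfnlu pwy ojt
Final line 1: lxsfp

Answer: lxsfp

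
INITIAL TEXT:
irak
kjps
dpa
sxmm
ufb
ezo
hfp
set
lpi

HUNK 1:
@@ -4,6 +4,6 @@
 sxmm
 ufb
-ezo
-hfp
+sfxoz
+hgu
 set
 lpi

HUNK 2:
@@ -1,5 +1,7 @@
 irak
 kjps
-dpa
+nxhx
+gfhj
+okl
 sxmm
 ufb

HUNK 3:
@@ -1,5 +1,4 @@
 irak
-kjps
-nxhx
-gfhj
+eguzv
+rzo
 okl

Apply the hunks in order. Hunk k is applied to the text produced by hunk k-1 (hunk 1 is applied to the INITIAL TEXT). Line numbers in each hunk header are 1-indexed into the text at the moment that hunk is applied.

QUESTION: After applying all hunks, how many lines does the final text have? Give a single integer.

Hunk 1: at line 4 remove [ezo,hfp] add [sfxoz,hgu] -> 9 lines: irak kjps dpa sxmm ufb sfxoz hgu set lpi
Hunk 2: at line 1 remove [dpa] add [nxhx,gfhj,okl] -> 11 lines: irak kjps nxhx gfhj okl sxmm ufb sfxoz hgu set lpi
Hunk 3: at line 1 remove [kjps,nxhx,gfhj] add [eguzv,rzo] -> 10 lines: irak eguzv rzo okl sxmm ufb sfxoz hgu set lpi
Final line count: 10

Answer: 10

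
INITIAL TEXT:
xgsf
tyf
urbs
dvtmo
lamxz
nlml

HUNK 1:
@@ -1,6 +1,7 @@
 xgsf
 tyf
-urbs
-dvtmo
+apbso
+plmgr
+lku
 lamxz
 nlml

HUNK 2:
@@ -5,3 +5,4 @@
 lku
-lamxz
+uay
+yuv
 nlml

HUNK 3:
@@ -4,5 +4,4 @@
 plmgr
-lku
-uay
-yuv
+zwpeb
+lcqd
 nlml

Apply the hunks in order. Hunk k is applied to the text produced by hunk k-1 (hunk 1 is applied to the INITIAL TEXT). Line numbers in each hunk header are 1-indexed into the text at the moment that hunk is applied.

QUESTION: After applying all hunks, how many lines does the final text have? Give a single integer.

Answer: 7

Derivation:
Hunk 1: at line 1 remove [urbs,dvtmo] add [apbso,plmgr,lku] -> 7 lines: xgsf tyf apbso plmgr lku lamxz nlml
Hunk 2: at line 5 remove [lamxz] add [uay,yuv] -> 8 lines: xgsf tyf apbso plmgr lku uay yuv nlml
Hunk 3: at line 4 remove [lku,uay,yuv] add [zwpeb,lcqd] -> 7 lines: xgsf tyf apbso plmgr zwpeb lcqd nlml
Final line count: 7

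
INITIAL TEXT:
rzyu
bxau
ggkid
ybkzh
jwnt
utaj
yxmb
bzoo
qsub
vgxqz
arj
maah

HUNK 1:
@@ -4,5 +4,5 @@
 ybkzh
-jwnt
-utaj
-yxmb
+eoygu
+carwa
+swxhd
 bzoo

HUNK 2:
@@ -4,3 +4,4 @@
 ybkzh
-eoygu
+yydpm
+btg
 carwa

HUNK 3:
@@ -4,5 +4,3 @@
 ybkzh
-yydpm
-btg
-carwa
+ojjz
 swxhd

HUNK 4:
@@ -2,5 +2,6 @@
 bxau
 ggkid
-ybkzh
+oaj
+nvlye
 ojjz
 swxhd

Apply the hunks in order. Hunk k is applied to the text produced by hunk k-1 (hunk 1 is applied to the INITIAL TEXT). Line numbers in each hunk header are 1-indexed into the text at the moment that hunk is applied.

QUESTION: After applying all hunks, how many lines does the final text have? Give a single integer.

Hunk 1: at line 4 remove [jwnt,utaj,yxmb] add [eoygu,carwa,swxhd] -> 12 lines: rzyu bxau ggkid ybkzh eoygu carwa swxhd bzoo qsub vgxqz arj maah
Hunk 2: at line 4 remove [eoygu] add [yydpm,btg] -> 13 lines: rzyu bxau ggkid ybkzh yydpm btg carwa swxhd bzoo qsub vgxqz arj maah
Hunk 3: at line 4 remove [yydpm,btg,carwa] add [ojjz] -> 11 lines: rzyu bxau ggkid ybkzh ojjz swxhd bzoo qsub vgxqz arj maah
Hunk 4: at line 2 remove [ybkzh] add [oaj,nvlye] -> 12 lines: rzyu bxau ggkid oaj nvlye ojjz swxhd bzoo qsub vgxqz arj maah
Final line count: 12

Answer: 12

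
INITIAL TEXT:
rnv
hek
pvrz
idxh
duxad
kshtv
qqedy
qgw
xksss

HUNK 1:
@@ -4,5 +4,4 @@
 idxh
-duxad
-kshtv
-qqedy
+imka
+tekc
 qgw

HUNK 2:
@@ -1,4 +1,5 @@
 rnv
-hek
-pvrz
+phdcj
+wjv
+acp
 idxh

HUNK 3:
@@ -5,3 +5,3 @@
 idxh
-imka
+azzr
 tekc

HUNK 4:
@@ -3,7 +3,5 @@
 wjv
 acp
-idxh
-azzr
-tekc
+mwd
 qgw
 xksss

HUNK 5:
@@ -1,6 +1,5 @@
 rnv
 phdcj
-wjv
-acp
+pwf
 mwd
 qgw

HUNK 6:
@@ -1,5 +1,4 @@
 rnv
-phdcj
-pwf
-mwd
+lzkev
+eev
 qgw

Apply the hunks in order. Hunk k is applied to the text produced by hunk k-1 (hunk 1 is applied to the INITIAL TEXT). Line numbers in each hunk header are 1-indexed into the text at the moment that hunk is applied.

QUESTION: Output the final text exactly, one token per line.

Answer: rnv
lzkev
eev
qgw
xksss

Derivation:
Hunk 1: at line 4 remove [duxad,kshtv,qqedy] add [imka,tekc] -> 8 lines: rnv hek pvrz idxh imka tekc qgw xksss
Hunk 2: at line 1 remove [hek,pvrz] add [phdcj,wjv,acp] -> 9 lines: rnv phdcj wjv acp idxh imka tekc qgw xksss
Hunk 3: at line 5 remove [imka] add [azzr] -> 9 lines: rnv phdcj wjv acp idxh azzr tekc qgw xksss
Hunk 4: at line 3 remove [idxh,azzr,tekc] add [mwd] -> 7 lines: rnv phdcj wjv acp mwd qgw xksss
Hunk 5: at line 1 remove [wjv,acp] add [pwf] -> 6 lines: rnv phdcj pwf mwd qgw xksss
Hunk 6: at line 1 remove [phdcj,pwf,mwd] add [lzkev,eev] -> 5 lines: rnv lzkev eev qgw xksss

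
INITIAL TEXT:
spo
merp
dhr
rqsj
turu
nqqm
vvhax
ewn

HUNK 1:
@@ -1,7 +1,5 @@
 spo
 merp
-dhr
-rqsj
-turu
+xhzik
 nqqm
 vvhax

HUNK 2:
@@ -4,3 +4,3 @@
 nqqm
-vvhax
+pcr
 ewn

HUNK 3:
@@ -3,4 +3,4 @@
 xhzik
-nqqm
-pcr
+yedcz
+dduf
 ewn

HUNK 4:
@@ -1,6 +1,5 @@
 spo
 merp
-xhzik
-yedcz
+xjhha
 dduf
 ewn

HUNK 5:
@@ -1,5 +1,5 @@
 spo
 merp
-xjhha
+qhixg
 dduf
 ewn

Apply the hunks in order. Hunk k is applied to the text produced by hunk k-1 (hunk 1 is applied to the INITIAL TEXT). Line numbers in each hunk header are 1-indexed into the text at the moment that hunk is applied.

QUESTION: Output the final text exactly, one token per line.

Hunk 1: at line 1 remove [dhr,rqsj,turu] add [xhzik] -> 6 lines: spo merp xhzik nqqm vvhax ewn
Hunk 2: at line 4 remove [vvhax] add [pcr] -> 6 lines: spo merp xhzik nqqm pcr ewn
Hunk 3: at line 3 remove [nqqm,pcr] add [yedcz,dduf] -> 6 lines: spo merp xhzik yedcz dduf ewn
Hunk 4: at line 1 remove [xhzik,yedcz] add [xjhha] -> 5 lines: spo merp xjhha dduf ewn
Hunk 5: at line 1 remove [xjhha] add [qhixg] -> 5 lines: spo merp qhixg dduf ewn

Answer: spo
merp
qhixg
dduf
ewn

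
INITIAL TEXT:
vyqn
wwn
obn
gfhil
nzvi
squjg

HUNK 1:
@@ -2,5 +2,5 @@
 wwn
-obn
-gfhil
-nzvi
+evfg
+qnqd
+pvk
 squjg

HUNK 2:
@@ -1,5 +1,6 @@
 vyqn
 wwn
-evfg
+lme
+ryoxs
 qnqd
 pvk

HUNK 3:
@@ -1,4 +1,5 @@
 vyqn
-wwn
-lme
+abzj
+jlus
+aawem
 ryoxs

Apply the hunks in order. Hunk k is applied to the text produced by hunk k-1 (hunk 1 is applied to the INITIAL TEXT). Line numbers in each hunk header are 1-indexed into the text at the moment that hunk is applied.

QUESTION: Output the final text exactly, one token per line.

Hunk 1: at line 2 remove [obn,gfhil,nzvi] add [evfg,qnqd,pvk] -> 6 lines: vyqn wwn evfg qnqd pvk squjg
Hunk 2: at line 1 remove [evfg] add [lme,ryoxs] -> 7 lines: vyqn wwn lme ryoxs qnqd pvk squjg
Hunk 3: at line 1 remove [wwn,lme] add [abzj,jlus,aawem] -> 8 lines: vyqn abzj jlus aawem ryoxs qnqd pvk squjg

Answer: vyqn
abzj
jlus
aawem
ryoxs
qnqd
pvk
squjg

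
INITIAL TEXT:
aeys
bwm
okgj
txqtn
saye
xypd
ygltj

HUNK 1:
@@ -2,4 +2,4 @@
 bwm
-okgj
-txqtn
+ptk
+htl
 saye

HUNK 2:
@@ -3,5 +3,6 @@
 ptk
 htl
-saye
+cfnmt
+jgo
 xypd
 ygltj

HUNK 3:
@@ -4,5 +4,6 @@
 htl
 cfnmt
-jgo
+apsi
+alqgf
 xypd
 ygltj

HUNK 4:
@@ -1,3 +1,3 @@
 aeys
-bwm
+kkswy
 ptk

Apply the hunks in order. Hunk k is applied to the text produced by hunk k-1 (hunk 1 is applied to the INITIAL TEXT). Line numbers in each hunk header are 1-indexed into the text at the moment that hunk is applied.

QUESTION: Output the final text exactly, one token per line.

Hunk 1: at line 2 remove [okgj,txqtn] add [ptk,htl] -> 7 lines: aeys bwm ptk htl saye xypd ygltj
Hunk 2: at line 3 remove [saye] add [cfnmt,jgo] -> 8 lines: aeys bwm ptk htl cfnmt jgo xypd ygltj
Hunk 3: at line 4 remove [jgo] add [apsi,alqgf] -> 9 lines: aeys bwm ptk htl cfnmt apsi alqgf xypd ygltj
Hunk 4: at line 1 remove [bwm] add [kkswy] -> 9 lines: aeys kkswy ptk htl cfnmt apsi alqgf xypd ygltj

Answer: aeys
kkswy
ptk
htl
cfnmt
apsi
alqgf
xypd
ygltj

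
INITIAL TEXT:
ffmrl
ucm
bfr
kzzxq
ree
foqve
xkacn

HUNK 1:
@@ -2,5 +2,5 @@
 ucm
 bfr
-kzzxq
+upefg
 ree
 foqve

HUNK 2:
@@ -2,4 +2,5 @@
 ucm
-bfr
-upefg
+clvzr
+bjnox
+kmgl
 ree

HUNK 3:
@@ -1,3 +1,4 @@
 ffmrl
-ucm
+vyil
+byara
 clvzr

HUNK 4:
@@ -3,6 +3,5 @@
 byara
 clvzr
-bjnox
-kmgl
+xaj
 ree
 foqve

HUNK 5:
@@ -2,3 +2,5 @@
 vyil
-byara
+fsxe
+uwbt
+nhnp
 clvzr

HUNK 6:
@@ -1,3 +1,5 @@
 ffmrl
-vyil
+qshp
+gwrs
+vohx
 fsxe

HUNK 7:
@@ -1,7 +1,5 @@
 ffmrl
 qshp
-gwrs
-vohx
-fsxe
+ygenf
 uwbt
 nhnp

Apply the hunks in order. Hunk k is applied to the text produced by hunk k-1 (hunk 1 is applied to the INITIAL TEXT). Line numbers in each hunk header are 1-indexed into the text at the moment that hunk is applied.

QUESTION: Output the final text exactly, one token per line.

Answer: ffmrl
qshp
ygenf
uwbt
nhnp
clvzr
xaj
ree
foqve
xkacn

Derivation:
Hunk 1: at line 2 remove [kzzxq] add [upefg] -> 7 lines: ffmrl ucm bfr upefg ree foqve xkacn
Hunk 2: at line 2 remove [bfr,upefg] add [clvzr,bjnox,kmgl] -> 8 lines: ffmrl ucm clvzr bjnox kmgl ree foqve xkacn
Hunk 3: at line 1 remove [ucm] add [vyil,byara] -> 9 lines: ffmrl vyil byara clvzr bjnox kmgl ree foqve xkacn
Hunk 4: at line 3 remove [bjnox,kmgl] add [xaj] -> 8 lines: ffmrl vyil byara clvzr xaj ree foqve xkacn
Hunk 5: at line 2 remove [byara] add [fsxe,uwbt,nhnp] -> 10 lines: ffmrl vyil fsxe uwbt nhnp clvzr xaj ree foqve xkacn
Hunk 6: at line 1 remove [vyil] add [qshp,gwrs,vohx] -> 12 lines: ffmrl qshp gwrs vohx fsxe uwbt nhnp clvzr xaj ree foqve xkacn
Hunk 7: at line 1 remove [gwrs,vohx,fsxe] add [ygenf] -> 10 lines: ffmrl qshp ygenf uwbt nhnp clvzr xaj ree foqve xkacn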